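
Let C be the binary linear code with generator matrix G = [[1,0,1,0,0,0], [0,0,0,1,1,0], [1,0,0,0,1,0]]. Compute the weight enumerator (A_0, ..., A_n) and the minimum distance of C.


Weight distribution: A_0 = 1, A_2 = 6, A_4 = 1. Minimum distance d = 2.

Enumerate all 2^3 = 8 messages m ∈ F_2^3.
For each, compute codeword c = mG in F_2^6, then tally its weight.
  m = 000 → c = 000000, weight = 0.
  m = 100 → c = 101000, weight = 2.
  m = 010 → c = 000110, weight = 2.
  m = 110 → c = 101110, weight = 4.
  m = 001 → c = 100010, weight = 2.
  m = 101 → c = 001010, weight = 2.
  m = 011 → c = 100100, weight = 2.
  m = 111 → c = 001100, weight = 2.
Tally weights:
  weight 0: 1 codewords.
  weight 2: 6 codewords.
  weight 4: 1 codewords.
Minimum distance d = smallest w > 0 with A_w > 0 = 2.
Sanity: Σ A_w = 8 = 2^3 = 8 ✓.


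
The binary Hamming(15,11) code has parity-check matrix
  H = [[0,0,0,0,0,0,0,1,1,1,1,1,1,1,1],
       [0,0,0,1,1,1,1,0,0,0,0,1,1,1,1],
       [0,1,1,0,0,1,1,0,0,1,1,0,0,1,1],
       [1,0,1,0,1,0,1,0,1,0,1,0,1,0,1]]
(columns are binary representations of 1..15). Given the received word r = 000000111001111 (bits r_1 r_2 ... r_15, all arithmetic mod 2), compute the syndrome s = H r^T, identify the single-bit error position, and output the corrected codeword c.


s = (0, 1, 1, 0)^T, error position = 6, corrected codeword c = 000001111001111

Compute s = H r^T mod 2 one row at a time:
  s_1 = 1 + 1 + 0 + 0 + 1 + 1 + 1 + 1 = 6 ≡ 0 (mod 2).
  s_2 = 0 + 0 + 0 + 1 + 1 + 1 + 1 + 1 = 5 ≡ 1 (mod 2).
  s_3 = 0 + 0 + 0 + 1 + 0 + 0 + 1 + 1 = 3 ≡ 1 (mod 2).
  s_4 = 0 + 0 + 0 + 1 + 1 + 0 + 1 + 1 = 4 ≡ 0 (mod 2).
s = (0, 1, 1, 0)^T — this equals column 6 of H (binary 0110), so error is at position 6.
Correct: flip bit 6 of r = 000000111001111 to get c = 000001111001111.


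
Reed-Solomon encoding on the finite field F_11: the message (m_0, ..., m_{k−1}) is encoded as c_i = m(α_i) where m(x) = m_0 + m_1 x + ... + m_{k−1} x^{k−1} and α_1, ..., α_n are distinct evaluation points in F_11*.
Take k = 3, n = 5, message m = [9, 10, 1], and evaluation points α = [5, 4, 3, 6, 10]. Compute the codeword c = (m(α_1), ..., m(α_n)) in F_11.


c = [7, 10, 4, 6, 0]

Message polynomial: m(x) = 9 + 10·x + 1·x^2 (mod 11).
For each evaluation point α_i, compute m(α_i) mod 11:
  α_1 = 5: Horner steps 1 → 4 → 7, so m(5) = 7.
  α_2 = 4: Horner steps 1 → 3 → 10, so m(4) = 10.
  α_3 = 3: Horner steps 1 → 2 → 4, so m(3) = 4.
  α_4 = 6: Horner steps 1 → 5 → 6, so m(6) = 6.
  α_5 = 10: Horner steps 1 → 9 → 0, so m(10) = 0.
Codeword c = [7, 10, 4, 6, 0] ∈ F_11^5.


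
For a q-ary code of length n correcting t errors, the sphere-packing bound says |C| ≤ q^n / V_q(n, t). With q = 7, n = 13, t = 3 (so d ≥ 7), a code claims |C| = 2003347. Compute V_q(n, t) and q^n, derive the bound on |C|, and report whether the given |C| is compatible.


V_q(n, t) = 64663, q^n = 96889010407, Hamming bound = 1498368, |C| = 2003347 > bound (violated).

Step 1: Compute V_q(n, t) = Σ_{j=0}^3 C(n, j) (q−1)^j.
  j = 0: C(13,0)·(6)^0 = 1·1 = 1.
  j = 1: C(13,1)·(6)^1 = 13·6 = 78.
  j = 2: C(13,2)·(6)^2 = 78·36 = 2808.
  j = 3: C(13,3)·(6)^3 = 286·216 = 61776.
  V_q(n, t) = 1 + 78 + 2808 + 61776 = 64663.
Step 2: q^n = 7^13 = 96889010407.
Step 3: Hamming bound ⌊q^n / V_q(n,t)⌋ = ⌊96889010407/64663⌋ = 1498368.
Step 4: Compare |C| = 2003347 to 1498368: violated.
The claimed |C| lies above the Hamming bound, so no 7-ary code of length 13 with d ≥ 7 can have 2003347 codewords.


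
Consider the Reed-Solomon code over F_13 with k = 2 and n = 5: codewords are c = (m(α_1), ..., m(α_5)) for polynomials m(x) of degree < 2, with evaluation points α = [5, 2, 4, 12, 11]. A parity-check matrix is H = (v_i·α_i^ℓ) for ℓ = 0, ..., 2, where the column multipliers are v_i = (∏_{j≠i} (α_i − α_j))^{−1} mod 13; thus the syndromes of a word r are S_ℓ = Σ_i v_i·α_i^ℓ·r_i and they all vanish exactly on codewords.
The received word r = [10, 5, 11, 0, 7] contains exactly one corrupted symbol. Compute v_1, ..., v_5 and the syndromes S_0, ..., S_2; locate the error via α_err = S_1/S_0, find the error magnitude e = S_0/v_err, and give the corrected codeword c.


S = (4, 3, 12), error at position 3, error magnitude e = 7, c = [10, 5, 4, 0, 7].

Step 1: column multipliers v_i = (∏_{j≠i}(α_i − α_j))^{−1} mod 13.
  i = 1 (α = 5): (5−2)(5−4)(5−12)(5−11) = 3·1·(−7)·(−6) = 126 ≡ 9, so v_1 = 9^{−1} = 3 (mod 13).
  i = 2 (α = 2): (2−5)(2−4)(2−12)(2−11) = (−3)·(−2)·(−10)·(−9) = 540 ≡ 7, so v_2 = 7^{−1} = 2 (mod 13).
  i = 3 (α = 4): (4−5)(4−2)(4−12)(4−11) = (−1)·2·(−8)·(−7) = −112 ≡ 5, so v_3 = 5^{−1} = 8 (mod 13).
  i = 4 (α = 12): (12−5)(12−2)(12−4)(12−11) = 7·10·8·1 = 560 ≡ 1, so v_4 = 1^{−1} = 1 (mod 13).
  i = 5 (α = 11): (11−5)(11−2)(11−4)(11−12) = 6·9·7·(−1) = −378 ≡ 12, so v_5 = 12^{−1} = 12 (mod 13).
  v = [3, 2, 8, 1, 12].
Step 2: syndromes of r = [10, 5, 11, 0, 7] (all sums mod 13).
  S_0 = Σ v_i r_i = 3·10 + 2·5 + 8·11 + 1·0 + 12·7 = 212 ≡ 4.
  S_1 = Σ v_i α_i r_i = 3·5·10 + 2·2·5 + 8·4·11 + 1·12·0 + 12·11·7 = 1446 ≡ 3.
  α_i^2 mod 13 = [12, 4, 3, 1, 4].
  S_2 = Σ v_i α_i^2 r_i = 3·12·10 + 2·4·5 + 8·3·11 + 1·1·0 + 12·4·7 = 1000 ≡ 12.
  S = (4, 3, 12) ≠ 0, so r is not a codeword (an error is present).
Step 3: locate the error. For a single error e at position i, S_ℓ = v_i·e·α_i^ℓ, so α_err = S_1/S_0.
  S_0^{−1} = 4^{−1} = 10 (mod 13), so α_err = 3·10 = 30 ≡ 4 = α_3. Error position i = 3.
  Consistency check: S_2/S_1 = 12·9 = 108 ≡ 4 = α_err ✓ (single-error assumption holds).
Step 4: error magnitude e = S_0/v_3 = S_0·∏_{j≠3}(α_3 − α_j) = 4·5 = 20 ≡ 7 (mod 13).
Step 5: correct position 3: c_3 = r_3 − e = 11 − 7 ≡ 4 (mod 13). Hence c = [10, 5, 4, 0, 7].
  Check: interpolating c through the α_i gives m(x) = 6 + 6·x (degree < 2) with m(α_i) = c_i for every i, so c is indeed a codeword.


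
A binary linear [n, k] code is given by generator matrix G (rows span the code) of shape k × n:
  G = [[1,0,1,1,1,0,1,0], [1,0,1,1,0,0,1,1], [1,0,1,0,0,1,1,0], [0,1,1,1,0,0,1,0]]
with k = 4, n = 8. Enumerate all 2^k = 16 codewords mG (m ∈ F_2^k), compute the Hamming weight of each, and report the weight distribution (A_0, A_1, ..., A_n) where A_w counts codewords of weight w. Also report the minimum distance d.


Weight distribution: A_0 = 1, A_2 = 1, A_3 = 4, A_4 = 3, A_5 = 4, A_6 = 3. Minimum distance d = 2.

Enumerate all 2^4 = 16 messages m ∈ F_2^4.
For each, compute codeword c = mG in F_2^8, then tally its weight.
  m = 0000 → c = 00000000, weight = 0.
  m = 1000 → c = 10111010, weight = 5.
  m = 0100 → c = 10110011, weight = 5.
  m = 1100 → c = 00001001, weight = 2.
  m = 0010 → c = 10100110, weight = 4.
  m = 1010 → c = 00011100, weight = 3.
  m = 0110 → c = 00010101, weight = 3.
  m = 1110 → c = 10101111, weight = 6.
  m = 0001 → c = 01110010, weight = 4.
  m = 1001 → c = 11001000, weight = 3.
  m = 0101 → c = 11000001, weight = 3.
  m = 1101 → c = 01111011, weight = 6.
  m = 0011 → c = 11010100, weight = 4.
  m = 1011 → c = 01101110, weight = 5.
  m = 0111 → c = 01100111, weight = 5.
  m = 1111 → c = 11011101, weight = 6.
Tally weights:
  weight 0: 1 codewords.
  weight 2: 1 codewords.
  weight 3: 4 codewords.
  weight 4: 3 codewords.
  weight 5: 4 codewords.
  weight 6: 3 codewords.
Minimum distance d = smallest w > 0 with A_w > 0 = 2.
Sanity: Σ A_w = 16 = 2^4 = 16 ✓.


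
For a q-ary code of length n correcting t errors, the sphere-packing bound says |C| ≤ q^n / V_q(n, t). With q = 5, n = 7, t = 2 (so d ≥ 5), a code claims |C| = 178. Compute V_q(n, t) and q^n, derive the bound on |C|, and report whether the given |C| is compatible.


V_q(n, t) = 365, q^n = 78125, Hamming bound = 214, |C| = 178 ≤ bound (satisfied).

Step 1: Compute V_q(n, t) = Σ_{j=0}^2 C(n, j) (q−1)^j.
  j = 0: C(7,0)·(4)^0 = 1·1 = 1.
  j = 1: C(7,1)·(4)^1 = 7·4 = 28.
  j = 2: C(7,2)·(4)^2 = 21·16 = 336.
  V_q(n, t) = 1 + 28 + 336 = 365.
Step 2: q^n = 5^7 = 78125.
Step 3: Hamming bound ⌊q^n / V_q(n,t)⌋ = ⌊78125/365⌋ = 214.
Step 4: Compare |C| = 178 to 214: satisfied.
The claimed |C| lies below the Hamming bound.


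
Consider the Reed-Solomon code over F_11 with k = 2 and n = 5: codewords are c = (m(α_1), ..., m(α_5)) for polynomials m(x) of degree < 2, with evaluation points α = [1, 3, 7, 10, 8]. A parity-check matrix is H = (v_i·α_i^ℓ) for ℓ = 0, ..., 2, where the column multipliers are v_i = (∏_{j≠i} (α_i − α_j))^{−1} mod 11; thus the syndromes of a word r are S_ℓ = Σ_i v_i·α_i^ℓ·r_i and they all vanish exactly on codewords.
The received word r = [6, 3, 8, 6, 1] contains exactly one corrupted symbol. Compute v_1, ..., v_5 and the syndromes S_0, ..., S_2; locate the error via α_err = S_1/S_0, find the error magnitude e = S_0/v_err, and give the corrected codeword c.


S = (2, 9, 2), error at position 4, error magnitude e = 8, c = [6, 3, 8, 9, 1].

Step 1: column multipliers v_i = (∏_{j≠i}(α_i − α_j))^{−1} mod 11.
  i = 1 (α = 1): (1−3)(1−7)(1−10)(1−8) = (−2)·(−6)·(−9)·(−7) = 756 ≡ 8, so v_1 = 8^{−1} = 7 (mod 11).
  i = 2 (α = 3): (3−1)(3−7)(3−10)(3−8) = 2·(−4)·(−7)·(−5) = −280 ≡ 6, so v_2 = 6^{−1} = 2 (mod 11).
  i = 3 (α = 7): (7−1)(7−3)(7−10)(7−8) = 6·4·(−3)·(−1) = 72 ≡ 6, so v_3 = 6^{−1} = 2 (mod 11).
  i = 4 (α = 10): (10−1)(10−3)(10−7)(10−8) = 9·7·3·2 = 378 ≡ 4, so v_4 = 4^{−1} = 3 (mod 11).
  i = 5 (α = 8): (8−1)(8−3)(8−7)(8−10) = 7·5·1·(−2) = −70 ≡ 7, so v_5 = 7^{−1} = 8 (mod 11).
  v = [7, 2, 2, 3, 8].
Step 2: syndromes of r = [6, 3, 8, 6, 1] (all sums mod 11).
  S_0 = Σ v_i r_i = 7·6 + 2·3 + 2·8 + 3·6 + 8·1 = 90 ≡ 2.
  S_1 = Σ v_i α_i r_i = 7·1·6 + 2·3·3 + 2·7·8 + 3·10·6 + 8·8·1 = 416 ≡ 9.
  α_i^2 mod 11 = [1, 9, 5, 1, 9].
  S_2 = Σ v_i α_i^2 r_i = 7·1·6 + 2·9·3 + 2·5·8 + 3·1·6 + 8·9·1 = 266 ≡ 2.
  S = (2, 9, 2) ≠ 0, so r is not a codeword (an error is present).
Step 3: locate the error. For a single error e at position i, S_ℓ = v_i·e·α_i^ℓ, so α_err = S_1/S_0.
  S_0^{−1} = 2^{−1} = 6 (mod 11), so α_err = 9·6 = 54 ≡ 10 = α_4. Error position i = 4.
  Consistency check: S_2/S_1 = 2·5 = 10 ≡ 10 = α_err ✓ (single-error assumption holds).
Step 4: error magnitude e = S_0/v_4 = S_0·∏_{j≠4}(α_4 − α_j) = 2·4 = 8 ≡ 8 (mod 11).
Step 5: correct position 4: c_4 = r_4 − e = 6 − 8 ≡ 9 (mod 11). Hence c = [6, 3, 8, 9, 1].
  Check: interpolating c through the α_i gives m(x) = 2 + 4·x (degree < 2) with m(α_i) = c_i for every i, so c is indeed a codeword.


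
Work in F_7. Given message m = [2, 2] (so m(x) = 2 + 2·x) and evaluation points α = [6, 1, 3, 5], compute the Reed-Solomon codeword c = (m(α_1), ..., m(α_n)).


c = [0, 4, 1, 5]

Message polynomial: m(x) = 2 + 2·x (mod 7).
For each evaluation point α_i, compute m(α_i) mod 7:
  α_1 = 6: Horner steps 2 → 0, so m(6) = 0.
  α_2 = 1: Horner steps 2 → 4, so m(1) = 4.
  α_3 = 3: Horner steps 2 → 1, so m(3) = 1.
  α_4 = 5: Horner steps 2 → 5, so m(5) = 5.
Codeword c = [0, 4, 1, 5] ∈ F_7^4.


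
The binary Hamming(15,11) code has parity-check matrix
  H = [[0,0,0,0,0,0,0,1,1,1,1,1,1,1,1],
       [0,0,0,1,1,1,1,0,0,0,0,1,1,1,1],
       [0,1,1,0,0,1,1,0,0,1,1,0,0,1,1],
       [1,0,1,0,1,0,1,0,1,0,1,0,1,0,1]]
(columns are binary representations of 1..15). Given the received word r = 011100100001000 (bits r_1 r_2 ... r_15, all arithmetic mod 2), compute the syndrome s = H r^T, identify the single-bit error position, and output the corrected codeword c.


s = (1, 1, 1, 0)^T, error position = 14, corrected codeword c = 011100100001010

Compute s = H r^T mod 2 one row at a time:
  s_1 = 0 + 0 + 0 + 0 + 1 + 0 + 0 + 0 = 1 ≡ 1 (mod 2).
  s_2 = 1 + 0 + 0 + 1 + 1 + 0 + 0 + 0 = 3 ≡ 1 (mod 2).
  s_3 = 1 + 1 + 0 + 1 + 0 + 0 + 0 + 0 = 3 ≡ 1 (mod 2).
  s_4 = 0 + 1 + 0 + 1 + 0 + 0 + 0 + 0 = 2 ≡ 0 (mod 2).
s = (1, 1, 1, 0)^T — this equals column 14 of H (binary 1110), so error is at position 14.
Correct: flip bit 14 of r = 011100100001000 to get c = 011100100001010.


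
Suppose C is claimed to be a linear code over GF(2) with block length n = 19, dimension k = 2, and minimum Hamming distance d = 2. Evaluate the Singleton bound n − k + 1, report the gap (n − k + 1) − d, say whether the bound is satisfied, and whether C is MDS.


Singleton RHS = n − k + 1 = 18, slack = 16, bound satisfied, not MDS.

Singleton bound: d ≤ n − k + 1.
Here n = 19, k = 2, so n − k + 1 = 18.
Given d = 2, check d ≤ 18: YES.
Slack = (n − k + 1) − d = 16.
The code is NOT MDS (slack = 16 > 0).
Description: the claimed parameters are [19, 2, 2]_2; such a code would be non-MDS.


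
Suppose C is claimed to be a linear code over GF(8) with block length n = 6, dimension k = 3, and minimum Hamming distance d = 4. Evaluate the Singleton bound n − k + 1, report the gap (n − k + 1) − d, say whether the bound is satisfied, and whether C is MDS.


Singleton RHS = n − k + 1 = 4, slack = 0, bound satisfied, MDS.

Singleton bound: d ≤ n − k + 1.
Here n = 6, k = 3, so n − k + 1 = 4.
Given d = 4, check d ≤ 4: YES.
Slack = (n − k + 1) − d = 0.
The code is MDS (slack = 0).
Description: the claimed parameters are [6, 3, 4]_8; such a code would be MDS (meets Singleton bound).


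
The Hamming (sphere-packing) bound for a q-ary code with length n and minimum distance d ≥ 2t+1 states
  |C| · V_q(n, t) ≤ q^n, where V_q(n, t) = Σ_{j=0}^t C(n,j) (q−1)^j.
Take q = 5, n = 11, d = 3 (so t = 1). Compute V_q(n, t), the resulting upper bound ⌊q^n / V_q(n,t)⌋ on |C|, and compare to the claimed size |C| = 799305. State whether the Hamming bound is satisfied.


V_q(n, t) = 45, q^n = 48828125, Hamming bound = 1085069, |C| = 799305 ≤ bound (satisfied).

Step 1: Compute V_q(n, t) = Σ_{j=0}^1 C(n, j) (q−1)^j.
  j = 0: C(11,0)·(4)^0 = 1·1 = 1.
  j = 1: C(11,1)·(4)^1 = 11·4 = 44.
  V_q(n, t) = 1 + 44 = 45.
Step 2: q^n = 5^11 = 48828125.
Step 3: Hamming bound ⌊q^n / V_q(n,t)⌋ = ⌊48828125/45⌋ = 1085069.
Step 4: Compare |C| = 799305 to 1085069: satisfied.
The claimed |C| lies below the Hamming bound.


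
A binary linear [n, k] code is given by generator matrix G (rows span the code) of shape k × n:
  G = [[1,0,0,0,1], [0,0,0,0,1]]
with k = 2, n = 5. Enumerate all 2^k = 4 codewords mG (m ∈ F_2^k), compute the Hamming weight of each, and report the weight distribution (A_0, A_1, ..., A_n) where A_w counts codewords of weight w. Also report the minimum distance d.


Weight distribution: A_0 = 1, A_1 = 2, A_2 = 1. Minimum distance d = 1.

Enumerate all 2^2 = 4 messages m ∈ F_2^2.
For each, compute codeword c = mG in F_2^5, then tally its weight.
  m = 00 → c = 00000, weight = 0.
  m = 10 → c = 10001, weight = 2.
  m = 01 → c = 00001, weight = 1.
  m = 11 → c = 10000, weight = 1.
Tally weights:
  weight 0: 1 codewords.
  weight 1: 2 codewords.
  weight 2: 1 codewords.
Minimum distance d = smallest w > 0 with A_w > 0 = 1.
Sanity: Σ A_w = 4 = 2^2 = 4 ✓.


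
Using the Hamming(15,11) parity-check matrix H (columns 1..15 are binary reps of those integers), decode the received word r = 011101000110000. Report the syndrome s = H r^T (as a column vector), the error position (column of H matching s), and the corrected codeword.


s = (0, 0, 1, 0)^T, error position = 2, corrected codeword c = 001101000110000

Compute s = H r^T mod 2 one row at a time:
  s_1 = 0 + 0 + 1 + 1 + 0 + 0 + 0 + 0 = 2 ≡ 0 (mod 2).
  s_2 = 1 + 0 + 1 + 0 + 0 + 0 + 0 + 0 = 2 ≡ 0 (mod 2).
  s_3 = 1 + 1 + 1 + 0 + 1 + 1 + 0 + 0 = 5 ≡ 1 (mod 2).
  s_4 = 0 + 1 + 0 + 0 + 0 + 1 + 0 + 0 = 2 ≡ 0 (mod 2).
s = (0, 0, 1, 0)^T — this equals column 2 of H (binary 0010), so error is at position 2.
Correct: flip bit 2 of r = 011101000110000 to get c = 001101000110000.


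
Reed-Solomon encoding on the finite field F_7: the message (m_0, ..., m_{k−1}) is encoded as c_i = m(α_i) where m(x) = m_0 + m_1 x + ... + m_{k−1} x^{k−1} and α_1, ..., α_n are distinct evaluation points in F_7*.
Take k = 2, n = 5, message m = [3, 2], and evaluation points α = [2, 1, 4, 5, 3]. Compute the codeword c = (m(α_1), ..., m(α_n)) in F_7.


c = [0, 5, 4, 6, 2]

Message polynomial: m(x) = 3 + 2·x (mod 7).
For each evaluation point α_i, compute m(α_i) mod 7:
  α_1 = 2: Horner steps 2 → 0, so m(2) = 0.
  α_2 = 1: Horner steps 2 → 5, so m(1) = 5.
  α_3 = 4: Horner steps 2 → 4, so m(4) = 4.
  α_4 = 5: Horner steps 2 → 6, so m(5) = 6.
  α_5 = 3: Horner steps 2 → 2, so m(3) = 2.
Codeword c = [0, 5, 4, 6, 2] ∈ F_7^5.


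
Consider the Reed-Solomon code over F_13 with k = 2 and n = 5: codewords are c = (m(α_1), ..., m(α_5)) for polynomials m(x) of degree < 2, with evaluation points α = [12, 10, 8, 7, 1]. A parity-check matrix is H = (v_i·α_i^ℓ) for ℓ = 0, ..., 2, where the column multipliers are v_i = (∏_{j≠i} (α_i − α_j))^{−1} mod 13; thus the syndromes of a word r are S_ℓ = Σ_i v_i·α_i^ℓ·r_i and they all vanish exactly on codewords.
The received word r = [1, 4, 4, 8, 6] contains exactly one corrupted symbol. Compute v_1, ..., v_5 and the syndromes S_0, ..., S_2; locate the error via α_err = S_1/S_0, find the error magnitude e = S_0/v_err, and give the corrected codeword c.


S = (11, 6, 8), error at position 2, error magnitude e = 8, c = [1, 9, 4, 8, 6].

Step 1: column multipliers v_i = (∏_{j≠i}(α_i − α_j))^{−1} mod 13.
  i = 1 (α = 12): (12−10)(12−8)(12−7)(12−1) = 2·4·5·11 = 440 ≡ 11, so v_1 = 11^{−1} = 6 (mod 13).
  i = 2 (α = 10): (10−12)(10−8)(10−7)(10−1) = (−2)·2·3·9 = −108 ≡ 9, so v_2 = 9^{−1} = 3 (mod 13).
  i = 3 (α = 8): (8−12)(8−10)(8−7)(8−1) = (−4)·(−2)·1·7 = 56 ≡ 4, so v_3 = 4^{−1} = 10 (mod 13).
  i = 4 (α = 7): (7−12)(7−10)(7−8)(7−1) = (−5)·(−3)·(−1)·6 = −90 ≡ 1, so v_4 = 1^{−1} = 1 (mod 13).
  i = 5 (α = 1): (1−12)(1−10)(1−8)(1−7) = (−11)·(−9)·(−7)·(−6) = 4158 ≡ 11, so v_5 = 11^{−1} = 6 (mod 13).
  v = [6, 3, 10, 1, 6].
Step 2: syndromes of r = [1, 4, 4, 8, 6] (all sums mod 13).
  S_0 = Σ v_i r_i = 6·1 + 3·4 + 10·4 + 1·8 + 6·6 = 102 ≡ 11.
  S_1 = Σ v_i α_i r_i = 6·12·1 + 3·10·4 + 10·8·4 + 1·7·8 + 6·1·6 = 604 ≡ 6.
  α_i^2 mod 13 = [1, 9, 12, 10, 1].
  S_2 = Σ v_i α_i^2 r_i = 6·1·1 + 3·9·4 + 10·12·4 + 1·10·8 + 6·1·6 = 710 ≡ 8.
  S = (11, 6, 8) ≠ 0, so r is not a codeword (an error is present).
Step 3: locate the error. For a single error e at position i, S_ℓ = v_i·e·α_i^ℓ, so α_err = S_1/S_0.
  S_0^{−1} = 11^{−1} = 6 (mod 13), so α_err = 6·6 = 36 ≡ 10 = α_2. Error position i = 2.
  Consistency check: S_2/S_1 = 8·11 = 88 ≡ 10 = α_err ✓ (single-error assumption holds).
Step 4: error magnitude e = S_0/v_2 = S_0·∏_{j≠2}(α_2 − α_j) = 11·9 = 99 ≡ 8 (mod 13).
Step 5: correct position 2: c_2 = r_2 − e = 4 − 8 ≡ 9 (mod 13). Hence c = [1, 9, 4, 8, 6].
  Check: interpolating c through the α_i gives m(x) = 10 + 9·x (degree < 2) with m(α_i) = c_i for every i, so c is indeed a codeword.


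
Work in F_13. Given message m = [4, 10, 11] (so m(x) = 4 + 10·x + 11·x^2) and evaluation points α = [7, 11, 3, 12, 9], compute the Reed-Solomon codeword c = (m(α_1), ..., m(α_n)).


c = [2, 2, 3, 5, 10]

Message polynomial: m(x) = 4 + 10·x + 11·x^2 (mod 13).
For each evaluation point α_i, compute m(α_i) mod 13:
  α_1 = 7: Horner steps 11 → 9 → 2, so m(7) = 2.
  α_2 = 11: Horner steps 11 → 1 → 2, so m(11) = 2.
  α_3 = 3: Horner steps 11 → 4 → 3, so m(3) = 3.
  α_4 = 12: Horner steps 11 → 12 → 5, so m(12) = 5.
  α_5 = 9: Horner steps 11 → 5 → 10, so m(9) = 10.
Codeword c = [2, 2, 3, 5, 10] ∈ F_13^5.


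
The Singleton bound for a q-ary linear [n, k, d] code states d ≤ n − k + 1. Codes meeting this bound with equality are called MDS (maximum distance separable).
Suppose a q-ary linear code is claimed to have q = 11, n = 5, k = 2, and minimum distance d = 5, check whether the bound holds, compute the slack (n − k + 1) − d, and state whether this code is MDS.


Singleton RHS = n − k + 1 = 4, slack = -1, bound violated (no such code; not MDS).

Singleton bound: d ≤ n − k + 1.
Here n = 5, k = 2, so n − k + 1 = 4.
Given d = 5, check d ≤ 4: NO.
Slack = (n − k + 1) − d = -1.
The slack is negative: d = 5 exceeds n − k + 1 = 4 by 1, so the Singleton bound is violated and no linear [5, 2, 5]_11 code can exist. In particular it is not MDS (MDS requires d = n − k + 1 exactly).
Description: the claimed parameters are [5, 2, 5]_11; such a code would be impossible (violates the Singleton bound).


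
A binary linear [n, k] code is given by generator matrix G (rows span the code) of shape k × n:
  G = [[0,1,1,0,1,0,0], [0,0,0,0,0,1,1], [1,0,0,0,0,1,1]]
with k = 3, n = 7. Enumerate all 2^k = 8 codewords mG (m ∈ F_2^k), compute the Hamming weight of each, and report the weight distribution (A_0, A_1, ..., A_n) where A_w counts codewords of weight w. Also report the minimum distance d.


Weight distribution: A_0 = 1, A_1 = 1, A_2 = 1, A_3 = 2, A_4 = 1, A_5 = 1, A_6 = 1. Minimum distance d = 1.

Enumerate all 2^3 = 8 messages m ∈ F_2^3.
For each, compute codeword c = mG in F_2^7, then tally its weight.
  m = 000 → c = 0000000, weight = 0.
  m = 100 → c = 0110100, weight = 3.
  m = 010 → c = 0000011, weight = 2.
  m = 110 → c = 0110111, weight = 5.
  m = 001 → c = 1000011, weight = 3.
  m = 101 → c = 1110111, weight = 6.
  m = 011 → c = 1000000, weight = 1.
  m = 111 → c = 1110100, weight = 4.
Tally weights:
  weight 0: 1 codewords.
  weight 1: 1 codewords.
  weight 2: 1 codewords.
  weight 3: 2 codewords.
  weight 4: 1 codewords.
  weight 5: 1 codewords.
  weight 6: 1 codewords.
Minimum distance d = smallest w > 0 with A_w > 0 = 1.
Sanity: Σ A_w = 8 = 2^3 = 8 ✓.


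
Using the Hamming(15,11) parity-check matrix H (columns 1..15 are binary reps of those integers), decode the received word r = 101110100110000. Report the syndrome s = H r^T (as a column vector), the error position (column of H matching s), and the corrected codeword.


s = (0, 1, 0, 1)^T, error position = 5, corrected codeword c = 101100100110000

Compute s = H r^T mod 2 one row at a time:
  s_1 = 0 + 0 + 1 + 1 + 0 + 0 + 0 + 0 = 2 ≡ 0 (mod 2).
  s_2 = 1 + 1 + 0 + 1 + 0 + 0 + 0 + 0 = 3 ≡ 1 (mod 2).
  s_3 = 0 + 1 + 0 + 1 + 1 + 1 + 0 + 0 = 4 ≡ 0 (mod 2).
  s_4 = 1 + 1 + 1 + 1 + 0 + 1 + 0 + 0 = 5 ≡ 1 (mod 2).
s = (0, 1, 0, 1)^T — this equals column 5 of H (binary 0101), so error is at position 5.
Correct: flip bit 5 of r = 101110100110000 to get c = 101100100110000.


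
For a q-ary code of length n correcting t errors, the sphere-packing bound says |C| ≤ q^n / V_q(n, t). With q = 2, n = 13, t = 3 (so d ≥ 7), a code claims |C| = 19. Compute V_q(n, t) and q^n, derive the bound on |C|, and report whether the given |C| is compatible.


V_q(n, t) = 378, q^n = 8192, Hamming bound = 21, |C| = 19 ≤ bound (satisfied).

Step 1: Compute V_q(n, t) = Σ_{j=0}^3 C(n, j) (q−1)^j.
  j = 0: C(13,0)·(1)^0 = 1·1 = 1.
  j = 1: C(13,1)·(1)^1 = 13·1 = 13.
  j = 2: C(13,2)·(1)^2 = 78·1 = 78.
  j = 3: C(13,3)·(1)^3 = 286·1 = 286.
  V_q(n, t) = 1 + 13 + 78 + 286 = 378.
Step 2: q^n = 2^13 = 8192.
Step 3: Hamming bound ⌊q^n / V_q(n,t)⌋ = ⌊8192/378⌋ = 21.
Step 4: Compare |C| = 19 to 21: satisfied.
The claimed |C| lies below the Hamming bound.


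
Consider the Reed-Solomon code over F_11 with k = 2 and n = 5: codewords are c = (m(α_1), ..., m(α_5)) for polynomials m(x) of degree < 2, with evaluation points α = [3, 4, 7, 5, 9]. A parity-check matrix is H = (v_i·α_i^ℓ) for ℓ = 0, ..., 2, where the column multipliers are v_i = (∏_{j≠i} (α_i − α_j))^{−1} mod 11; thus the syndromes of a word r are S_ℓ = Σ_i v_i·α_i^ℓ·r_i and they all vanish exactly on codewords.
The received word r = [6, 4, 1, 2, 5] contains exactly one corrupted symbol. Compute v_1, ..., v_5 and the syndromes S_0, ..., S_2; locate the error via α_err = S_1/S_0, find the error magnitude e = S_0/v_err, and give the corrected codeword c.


S = (2, 3, 10), error at position 3, error magnitude e = 3, c = [6, 4, 9, 2, 5].

Step 1: column multipliers v_i = (∏_{j≠i}(α_i − α_j))^{−1} mod 11.
  i = 1 (α = 3): (3−4)(3−7)(3−5)(3−9) = (−1)·(−4)·(−2)·(−6) = 48 ≡ 4, so v_1 = 4^{−1} = 3 (mod 11).
  i = 2 (α = 4): (4−3)(4−7)(4−5)(4−9) = 1·(−3)·(−1)·(−5) = −15 ≡ 7, so v_2 = 7^{−1} = 8 (mod 11).
  i = 3 (α = 7): (7−3)(7−4)(7−5)(7−9) = 4·3·2·(−2) = −48 ≡ 7, so v_3 = 7^{−1} = 8 (mod 11).
  i = 4 (α = 5): (5−3)(5−4)(5−7)(5−9) = 2·1·(−2)·(−4) = 16 ≡ 5, so v_4 = 5^{−1} = 9 (mod 11).
  i = 5 (α = 9): (9−3)(9−4)(9−7)(9−5) = 6·5·2·4 = 240 ≡ 9, so v_5 = 9^{−1} = 5 (mod 11).
  v = [3, 8, 8, 9, 5].
Step 2: syndromes of r = [6, 4, 1, 2, 5] (all sums mod 11).
  S_0 = Σ v_i r_i = 3·6 + 8·4 + 8·1 + 9·2 + 5·5 = 101 ≡ 2.
  S_1 = Σ v_i α_i r_i = 3·3·6 + 8·4·4 + 8·7·1 + 9·5·2 + 5·9·5 = 553 ≡ 3.
  α_i^2 mod 11 = [9, 5, 5, 3, 4].
  S_2 = Σ v_i α_i^2 r_i = 3·9·6 + 8·5·4 + 8·5·1 + 9·3·2 + 5·4·5 = 516 ≡ 10.
  S = (2, 3, 10) ≠ 0, so r is not a codeword (an error is present).
Step 3: locate the error. For a single error e at position i, S_ℓ = v_i·e·α_i^ℓ, so α_err = S_1/S_0.
  S_0^{−1} = 2^{−1} = 6 (mod 11), so α_err = 3·6 = 18 ≡ 7 = α_3. Error position i = 3.
  Consistency check: S_2/S_1 = 10·4 = 40 ≡ 7 = α_err ✓ (single-error assumption holds).
Step 4: error magnitude e = S_0/v_3 = S_0·∏_{j≠3}(α_3 − α_j) = 2·7 = 14 ≡ 3 (mod 11).
Step 5: correct position 3: c_3 = r_3 − e = 1 − 3 ≡ 9 (mod 11). Hence c = [6, 4, 9, 2, 5].
  Check: interpolating c through the α_i gives m(x) = 1 + 9·x (degree < 2) with m(α_i) = c_i for every i, so c is indeed a codeword.


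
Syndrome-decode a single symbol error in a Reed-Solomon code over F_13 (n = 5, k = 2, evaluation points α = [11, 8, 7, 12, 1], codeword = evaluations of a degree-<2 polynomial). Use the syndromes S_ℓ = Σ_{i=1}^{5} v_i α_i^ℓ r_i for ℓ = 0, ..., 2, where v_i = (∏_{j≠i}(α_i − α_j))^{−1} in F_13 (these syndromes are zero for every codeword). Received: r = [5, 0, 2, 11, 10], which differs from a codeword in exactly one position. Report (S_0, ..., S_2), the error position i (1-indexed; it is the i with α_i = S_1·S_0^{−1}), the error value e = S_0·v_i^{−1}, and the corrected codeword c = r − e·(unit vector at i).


S = (6, 3, 8), error at position 3, error magnitude e = 8, c = [5, 0, 7, 11, 10].

Step 1: column multipliers v_i = (∏_{j≠i}(α_i − α_j))^{−1} mod 13.
  i = 1 (α = 11): (11−8)(11−7)(11−12)(11−1) = 3·4·(−1)·10 = −120 ≡ 10, so v_1 = 10^{−1} = 4 (mod 13).
  i = 2 (α = 8): (8−11)(8−7)(8−12)(8−1) = (−3)·1·(−4)·7 = 84 ≡ 6, so v_2 = 6^{−1} = 11 (mod 13).
  i = 3 (α = 7): (7−11)(7−8)(7−12)(7−1) = (−4)·(−1)·(−5)·6 = −120 ≡ 10, so v_3 = 10^{−1} = 4 (mod 13).
  i = 4 (α = 12): (12−11)(12−8)(12−7)(12−1) = 1·4·5·11 = 220 ≡ 12, so v_4 = 12^{−1} = 12 (mod 13).
  i = 5 (α = 1): (1−11)(1−8)(1−7)(1−12) = (−10)·(−7)·(−6)·(−11) = 4620 ≡ 5, so v_5 = 5^{−1} = 8 (mod 13).
  v = [4, 11, 4, 12, 8].
Step 2: syndromes of r = [5, 0, 2, 11, 10] (all sums mod 13).
  S_0 = Σ v_i r_i = 4·5 + 11·0 + 4·2 + 12·11 + 8·10 = 240 ≡ 6.
  S_1 = Σ v_i α_i r_i = 4·11·5 + 11·8·0 + 4·7·2 + 12·12·11 + 8·1·10 = 1940 ≡ 3.
  α_i^2 mod 13 = [4, 12, 10, 1, 1].
  S_2 = Σ v_i α_i^2 r_i = 4·4·5 + 11·12·0 + 4·10·2 + 12·1·11 + 8·1·10 = 372 ≡ 8.
  S = (6, 3, 8) ≠ 0, so r is not a codeword (an error is present).
Step 3: locate the error. For a single error e at position i, S_ℓ = v_i·e·α_i^ℓ, so α_err = S_1/S_0.
  S_0^{−1} = 6^{−1} = 11 (mod 13), so α_err = 3·11 = 33 ≡ 7 = α_3. Error position i = 3.
  Consistency check: S_2/S_1 = 8·9 = 72 ≡ 7 = α_err ✓ (single-error assumption holds).
Step 4: error magnitude e = S_0/v_3 = S_0·∏_{j≠3}(α_3 − α_j) = 6·10 = 60 ≡ 8 (mod 13).
Step 5: correct position 3: c_3 = r_3 − e = 2 − 8 ≡ 7 (mod 13). Hence c = [5, 0, 7, 11, 10].
  Check: interpolating c through the α_i gives m(x) = 4 + 6·x (degree < 2) with m(α_i) = c_i for every i, so c is indeed a codeword.


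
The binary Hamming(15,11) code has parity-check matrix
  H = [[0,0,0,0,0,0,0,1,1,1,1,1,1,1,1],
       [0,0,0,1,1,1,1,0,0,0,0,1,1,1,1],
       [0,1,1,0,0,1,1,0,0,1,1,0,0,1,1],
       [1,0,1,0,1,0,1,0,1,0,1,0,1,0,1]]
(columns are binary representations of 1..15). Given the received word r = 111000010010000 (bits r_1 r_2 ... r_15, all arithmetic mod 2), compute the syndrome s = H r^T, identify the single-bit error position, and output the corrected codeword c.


s = (0, 0, 1, 1)^T, error position = 3, corrected codeword c = 110000010010000

Compute s = H r^T mod 2 one row at a time:
  s_1 = 1 + 0 + 0 + 1 + 0 + 0 + 0 + 0 = 2 ≡ 0 (mod 2).
  s_2 = 0 + 0 + 0 + 0 + 0 + 0 + 0 + 0 = 0 ≡ 0 (mod 2).
  s_3 = 1 + 1 + 0 + 0 + 0 + 1 + 0 + 0 = 3 ≡ 1 (mod 2).
  s_4 = 1 + 1 + 0 + 0 + 0 + 1 + 0 + 0 = 3 ≡ 1 (mod 2).
s = (0, 0, 1, 1)^T — this equals column 3 of H (binary 0011), so error is at position 3.
Correct: flip bit 3 of r = 111000010010000 to get c = 110000010010000.


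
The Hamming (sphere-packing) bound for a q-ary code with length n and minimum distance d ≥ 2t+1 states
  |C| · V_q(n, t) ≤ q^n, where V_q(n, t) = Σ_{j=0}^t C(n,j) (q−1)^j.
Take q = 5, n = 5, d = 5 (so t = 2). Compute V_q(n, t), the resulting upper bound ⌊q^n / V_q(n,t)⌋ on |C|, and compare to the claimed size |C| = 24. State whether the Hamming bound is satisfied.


V_q(n, t) = 181, q^n = 3125, Hamming bound = 17, |C| = 24 > bound (violated).

Step 1: Compute V_q(n, t) = Σ_{j=0}^2 C(n, j) (q−1)^j.
  j = 0: C(5,0)·(4)^0 = 1·1 = 1.
  j = 1: C(5,1)·(4)^1 = 5·4 = 20.
  j = 2: C(5,2)·(4)^2 = 10·16 = 160.
  V_q(n, t) = 1 + 20 + 160 = 181.
Step 2: q^n = 5^5 = 3125.
Step 3: Hamming bound ⌊q^n / V_q(n,t)⌋ = ⌊3125/181⌋ = 17.
Step 4: Compare |C| = 24 to 17: violated.
The claimed |C| lies above the Hamming bound, so no 5-ary code of length 5 with d ≥ 5 can have 24 codewords.


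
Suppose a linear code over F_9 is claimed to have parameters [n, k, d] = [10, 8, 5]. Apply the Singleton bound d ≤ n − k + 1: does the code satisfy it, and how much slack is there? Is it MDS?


Singleton RHS = n − k + 1 = 3, slack = -2, bound violated (no such code; not MDS).

Singleton bound: d ≤ n − k + 1.
Here n = 10, k = 8, so n − k + 1 = 3.
Given d = 5, check d ≤ 3: NO.
Slack = (n − k + 1) − d = -2.
The slack is negative: d = 5 exceeds n − k + 1 = 3 by 2, so the Singleton bound is violated and no linear [10, 8, 5]_9 code can exist. In particular it is not MDS (MDS requires d = n − k + 1 exactly).
Description: the claimed parameters are [10, 8, 5]_9; such a code would be impossible (violates the Singleton bound).


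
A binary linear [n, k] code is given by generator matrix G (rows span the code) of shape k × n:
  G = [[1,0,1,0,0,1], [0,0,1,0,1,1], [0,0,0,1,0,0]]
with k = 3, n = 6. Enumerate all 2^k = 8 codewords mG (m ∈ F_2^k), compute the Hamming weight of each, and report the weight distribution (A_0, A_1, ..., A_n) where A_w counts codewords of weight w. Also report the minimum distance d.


Weight distribution: A_0 = 1, A_1 = 1, A_2 = 1, A_3 = 3, A_4 = 2. Minimum distance d = 1.

Enumerate all 2^3 = 8 messages m ∈ F_2^3.
For each, compute codeword c = mG in F_2^6, then tally its weight.
  m = 000 → c = 000000, weight = 0.
  m = 100 → c = 101001, weight = 3.
  m = 010 → c = 001011, weight = 3.
  m = 110 → c = 100010, weight = 2.
  m = 001 → c = 000100, weight = 1.
  m = 101 → c = 101101, weight = 4.
  m = 011 → c = 001111, weight = 4.
  m = 111 → c = 100110, weight = 3.
Tally weights:
  weight 0: 1 codewords.
  weight 1: 1 codewords.
  weight 2: 1 codewords.
  weight 3: 3 codewords.
  weight 4: 2 codewords.
Minimum distance d = smallest w > 0 with A_w > 0 = 1.
Sanity: Σ A_w = 8 = 2^3 = 8 ✓.


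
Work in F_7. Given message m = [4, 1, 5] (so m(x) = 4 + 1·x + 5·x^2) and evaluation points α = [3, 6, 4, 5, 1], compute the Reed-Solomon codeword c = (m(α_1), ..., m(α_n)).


c = [3, 1, 4, 1, 3]

Message polynomial: m(x) = 4 + 1·x + 5·x^2 (mod 7).
For each evaluation point α_i, compute m(α_i) mod 7:
  α_1 = 3: Horner steps 5 → 2 → 3, so m(3) = 3.
  α_2 = 6: Horner steps 5 → 3 → 1, so m(6) = 1.
  α_3 = 4: Horner steps 5 → 0 → 4, so m(4) = 4.
  α_4 = 5: Horner steps 5 → 5 → 1, so m(5) = 1.
  α_5 = 1: Horner steps 5 → 6 → 3, so m(1) = 3.
Codeword c = [3, 1, 4, 1, 3] ∈ F_7^5.


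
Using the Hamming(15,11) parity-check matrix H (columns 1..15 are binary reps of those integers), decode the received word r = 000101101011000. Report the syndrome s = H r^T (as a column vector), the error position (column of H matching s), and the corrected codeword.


s = (1, 0, 1, 1)^T, error position = 11, corrected codeword c = 000101101001000

Compute s = H r^T mod 2 one row at a time:
  s_1 = 0 + 1 + 0 + 1 + 1 + 0 + 0 + 0 = 3 ≡ 1 (mod 2).
  s_2 = 1 + 0 + 1 + 1 + 1 + 0 + 0 + 0 = 4 ≡ 0 (mod 2).
  s_3 = 0 + 0 + 1 + 1 + 0 + 1 + 0 + 0 = 3 ≡ 1 (mod 2).
  s_4 = 0 + 0 + 0 + 1 + 1 + 1 + 0 + 0 = 3 ≡ 1 (mod 2).
s = (1, 0, 1, 1)^T — this equals column 11 of H (binary 1011), so error is at position 11.
Correct: flip bit 11 of r = 000101101011000 to get c = 000101101001000.


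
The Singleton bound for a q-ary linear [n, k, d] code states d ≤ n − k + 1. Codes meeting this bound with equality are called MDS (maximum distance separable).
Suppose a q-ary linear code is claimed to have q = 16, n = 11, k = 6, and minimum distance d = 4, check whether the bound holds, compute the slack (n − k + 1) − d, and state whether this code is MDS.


Singleton RHS = n − k + 1 = 6, slack = 2, bound satisfied, not MDS.

Singleton bound: d ≤ n − k + 1.
Here n = 11, k = 6, so n − k + 1 = 6.
Given d = 4, check d ≤ 6: YES.
Slack = (n − k + 1) − d = 2.
The code is NOT MDS (slack = 2 > 0).
Description: the claimed parameters are [11, 6, 4]_16; such a code would be non-MDS.


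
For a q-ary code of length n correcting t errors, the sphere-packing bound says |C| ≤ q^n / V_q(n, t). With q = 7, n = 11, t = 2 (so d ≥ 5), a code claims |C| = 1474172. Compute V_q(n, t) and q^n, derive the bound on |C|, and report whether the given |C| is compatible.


V_q(n, t) = 2047, q^n = 1977326743, Hamming bound = 965963, |C| = 1474172 > bound (violated).

Step 1: Compute V_q(n, t) = Σ_{j=0}^2 C(n, j) (q−1)^j.
  j = 0: C(11,0)·(6)^0 = 1·1 = 1.
  j = 1: C(11,1)·(6)^1 = 11·6 = 66.
  j = 2: C(11,2)·(6)^2 = 55·36 = 1980.
  V_q(n, t) = 1 + 66 + 1980 = 2047.
Step 2: q^n = 7^11 = 1977326743.
Step 3: Hamming bound ⌊q^n / V_q(n,t)⌋ = ⌊1977326743/2047⌋ = 965963.
Step 4: Compare |C| = 1474172 to 965963: violated.
The claimed |C| lies above the Hamming bound, so no 7-ary code of length 11 with d ≥ 5 can have 1474172 codewords.


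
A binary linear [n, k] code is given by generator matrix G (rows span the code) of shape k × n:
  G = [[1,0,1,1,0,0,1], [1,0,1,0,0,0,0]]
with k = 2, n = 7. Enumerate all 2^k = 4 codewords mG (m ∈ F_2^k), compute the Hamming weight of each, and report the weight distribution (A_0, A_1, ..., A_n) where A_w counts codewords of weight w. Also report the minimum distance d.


Weight distribution: A_0 = 1, A_2 = 2, A_4 = 1. Minimum distance d = 2.

Enumerate all 2^2 = 4 messages m ∈ F_2^2.
For each, compute codeword c = mG in F_2^7, then tally its weight.
  m = 00 → c = 0000000, weight = 0.
  m = 10 → c = 1011001, weight = 4.
  m = 01 → c = 1010000, weight = 2.
  m = 11 → c = 0001001, weight = 2.
Tally weights:
  weight 0: 1 codewords.
  weight 2: 2 codewords.
  weight 4: 1 codewords.
Minimum distance d = smallest w > 0 with A_w > 0 = 2.
Sanity: Σ A_w = 4 = 2^2 = 4 ✓.


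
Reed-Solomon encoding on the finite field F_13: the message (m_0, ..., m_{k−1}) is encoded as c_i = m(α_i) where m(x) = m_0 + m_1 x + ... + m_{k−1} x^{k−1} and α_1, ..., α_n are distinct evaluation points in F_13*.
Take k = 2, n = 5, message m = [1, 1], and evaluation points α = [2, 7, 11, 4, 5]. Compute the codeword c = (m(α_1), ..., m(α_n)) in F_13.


c = [3, 8, 12, 5, 6]

Message polynomial: m(x) = 1 + 1·x (mod 13).
For each evaluation point α_i, compute m(α_i) mod 13:
  α_1 = 2: Horner steps 1 → 3, so m(2) = 3.
  α_2 = 7: Horner steps 1 → 8, so m(7) = 8.
  α_3 = 11: Horner steps 1 → 12, so m(11) = 12.
  α_4 = 4: Horner steps 1 → 5, so m(4) = 5.
  α_5 = 5: Horner steps 1 → 6, so m(5) = 6.
Codeword c = [3, 8, 12, 5, 6] ∈ F_13^5.


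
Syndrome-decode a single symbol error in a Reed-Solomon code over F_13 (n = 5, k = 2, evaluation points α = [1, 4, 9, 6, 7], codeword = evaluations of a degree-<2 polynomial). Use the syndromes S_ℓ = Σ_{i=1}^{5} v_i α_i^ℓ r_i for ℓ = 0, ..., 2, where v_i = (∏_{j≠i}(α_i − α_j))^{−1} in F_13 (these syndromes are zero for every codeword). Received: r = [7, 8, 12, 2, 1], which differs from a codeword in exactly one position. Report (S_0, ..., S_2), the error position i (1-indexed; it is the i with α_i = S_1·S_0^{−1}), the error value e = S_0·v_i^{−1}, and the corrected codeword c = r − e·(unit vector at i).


S = (4, 3, 12), error at position 2, error magnitude e = 4, c = [7, 4, 12, 2, 1].

Step 1: column multipliers v_i = (∏_{j≠i}(α_i − α_j))^{−1} mod 13.
  i = 1 (α = 1): (1−4)(1−9)(1−6)(1−7) = (−3)·(−8)·(−5)·(−6) = 720 ≡ 5, so v_1 = 5^{−1} = 8 (mod 13).
  i = 2 (α = 4): (4−1)(4−9)(4−6)(4−7) = 3·(−5)·(−2)·(−3) = −90 ≡ 1, so v_2 = 1^{−1} = 1 (mod 13).
  i = 3 (α = 9): (9−1)(9−4)(9−6)(9−7) = 8·5·3·2 = 240 ≡ 6, so v_3 = 6^{−1} = 11 (mod 13).
  i = 4 (α = 6): (6−1)(6−4)(6−9)(6−7) = 5·2·(−3)·(−1) = 30 ≡ 4, so v_4 = 4^{−1} = 10 (mod 13).
  i = 5 (α = 7): (7−1)(7−4)(7−9)(7−6) = 6·3·(−2)·1 = −36 ≡ 3, so v_5 = 3^{−1} = 9 (mod 13).
  v = [8, 1, 11, 10, 9].
Step 2: syndromes of r = [7, 8, 12, 2, 1] (all sums mod 13).
  S_0 = Σ v_i r_i = 8·7 + 1·8 + 11·12 + 10·2 + 9·1 = 225 ≡ 4.
  S_1 = Σ v_i α_i r_i = 8·1·7 + 1·4·8 + 11·9·12 + 10·6·2 + 9·7·1 = 1459 ≡ 3.
  α_i^2 mod 13 = [1, 3, 3, 10, 10].
  S_2 = Σ v_i α_i^2 r_i = 8·1·7 + 1·3·8 + 11·3·12 + 10·10·2 + 9·10·1 = 766 ≡ 12.
  S = (4, 3, 12) ≠ 0, so r is not a codeword (an error is present).
Step 3: locate the error. For a single error e at position i, S_ℓ = v_i·e·α_i^ℓ, so α_err = S_1/S_0.
  S_0^{−1} = 4^{−1} = 10 (mod 13), so α_err = 3·10 = 30 ≡ 4 = α_2. Error position i = 2.
  Consistency check: S_2/S_1 = 12·9 = 108 ≡ 4 = α_err ✓ (single-error assumption holds).
Step 4: error magnitude e = S_0/v_2 = S_0·∏_{j≠2}(α_2 − α_j) = 4·1 = 4 ≡ 4 (mod 13).
Step 5: correct position 2: c_2 = r_2 − e = 8 − 4 ≡ 4 (mod 13). Hence c = [7, 4, 12, 2, 1].
  Check: interpolating c through the α_i gives m(x) = 8 + 12·x (degree < 2) with m(α_i) = c_i for every i, so c is indeed a codeword.


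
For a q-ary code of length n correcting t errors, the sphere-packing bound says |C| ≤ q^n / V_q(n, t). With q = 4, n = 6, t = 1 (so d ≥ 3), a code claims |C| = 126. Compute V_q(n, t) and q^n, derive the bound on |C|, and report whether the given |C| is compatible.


V_q(n, t) = 19, q^n = 4096, Hamming bound = 215, |C| = 126 ≤ bound (satisfied).

Step 1: Compute V_q(n, t) = Σ_{j=0}^1 C(n, j) (q−1)^j.
  j = 0: C(6,0)·(3)^0 = 1·1 = 1.
  j = 1: C(6,1)·(3)^1 = 6·3 = 18.
  V_q(n, t) = 1 + 18 = 19.
Step 2: q^n = 4^6 = 4096.
Step 3: Hamming bound ⌊q^n / V_q(n,t)⌋ = ⌊4096/19⌋ = 215.
Step 4: Compare |C| = 126 to 215: satisfied.
The claimed |C| lies below the Hamming bound.


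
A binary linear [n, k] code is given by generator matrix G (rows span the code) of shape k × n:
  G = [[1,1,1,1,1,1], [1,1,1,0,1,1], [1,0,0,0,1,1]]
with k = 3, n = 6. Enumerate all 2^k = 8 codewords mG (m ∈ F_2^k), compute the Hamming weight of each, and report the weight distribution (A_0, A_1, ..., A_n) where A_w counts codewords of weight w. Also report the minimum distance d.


Weight distribution: A_0 = 1, A_1 = 1, A_2 = 1, A_3 = 2, A_4 = 1, A_5 = 1, A_6 = 1. Minimum distance d = 1.

Enumerate all 2^3 = 8 messages m ∈ F_2^3.
For each, compute codeword c = mG in F_2^6, then tally its weight.
  m = 000 → c = 000000, weight = 0.
  m = 100 → c = 111111, weight = 6.
  m = 010 → c = 111011, weight = 5.
  m = 110 → c = 000100, weight = 1.
  m = 001 → c = 100011, weight = 3.
  m = 101 → c = 011100, weight = 3.
  m = 011 → c = 011000, weight = 2.
  m = 111 → c = 100111, weight = 4.
Tally weights:
  weight 0: 1 codewords.
  weight 1: 1 codewords.
  weight 2: 1 codewords.
  weight 3: 2 codewords.
  weight 4: 1 codewords.
  weight 5: 1 codewords.
  weight 6: 1 codewords.
Minimum distance d = smallest w > 0 with A_w > 0 = 1.
Sanity: Σ A_w = 8 = 2^3 = 8 ✓.
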